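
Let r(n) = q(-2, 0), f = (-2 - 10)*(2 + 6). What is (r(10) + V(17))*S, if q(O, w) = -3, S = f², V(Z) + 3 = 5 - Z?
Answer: -165888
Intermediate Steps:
V(Z) = 2 - Z (V(Z) = -3 + (5 - Z) = 2 - Z)
f = -96 (f = -12*8 = -96)
S = 9216 (S = (-96)² = 9216)
r(n) = -3
(r(10) + V(17))*S = (-3 + (2 - 1*17))*9216 = (-3 + (2 - 17))*9216 = (-3 - 15)*9216 = -18*9216 = -165888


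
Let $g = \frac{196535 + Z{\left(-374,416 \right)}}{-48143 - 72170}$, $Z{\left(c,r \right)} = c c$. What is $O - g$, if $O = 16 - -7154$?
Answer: $\frac{862980621}{120313} \approx 7172.8$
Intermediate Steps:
$Z{\left(c,r \right)} = c^{2}$
$O = 7170$ ($O = 16 + 7154 = 7170$)
$g = - \frac{336411}{120313}$ ($g = \frac{196535 + \left(-374\right)^{2}}{-48143 - 72170} = \frac{196535 + 139876}{-120313} = 336411 \left(- \frac{1}{120313}\right) = - \frac{336411}{120313} \approx -2.7961$)
$O - g = 7170 - - \frac{336411}{120313} = 7170 + \frac{336411}{120313} = \frac{862980621}{120313}$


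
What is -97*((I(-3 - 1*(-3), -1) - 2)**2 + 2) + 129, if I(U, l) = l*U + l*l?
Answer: -162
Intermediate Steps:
I(U, l) = l**2 + U*l (I(U, l) = U*l + l**2 = l**2 + U*l)
-97*((I(-3 - 1*(-3), -1) - 2)**2 + 2) + 129 = -97*((-((-3 - 1*(-3)) - 1) - 2)**2 + 2) + 129 = -97*((-((-3 + 3) - 1) - 2)**2 + 2) + 129 = -97*((-(0 - 1) - 2)**2 + 2) + 129 = -97*((-1*(-1) - 2)**2 + 2) + 129 = -97*((1 - 2)**2 + 2) + 129 = -97*((-1)**2 + 2) + 129 = -97*(1 + 2) + 129 = -97*3 + 129 = -291 + 129 = -162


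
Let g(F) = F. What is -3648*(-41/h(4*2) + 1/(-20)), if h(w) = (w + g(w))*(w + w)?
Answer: 15333/20 ≈ 766.65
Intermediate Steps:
h(w) = 4*w² (h(w) = (w + w)*(w + w) = (2*w)*(2*w) = 4*w²)
-3648*(-41/h(4*2) + 1/(-20)) = -3648*(-41/(4*(4*2)²) + 1/(-20)) = -3648*(-41/(4*8²) + 1*(-1/20)) = -3648*(-41/(4*64) - 1/20) = -3648*(-41/256 - 1/20) = -3648*(-269/1280) = 15333/20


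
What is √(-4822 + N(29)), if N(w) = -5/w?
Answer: I*√4055447/29 ≈ 69.442*I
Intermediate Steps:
√(-4822 + N(29)) = √(-4822 - 5/29) = √(-139843/29) = I*√4055447/29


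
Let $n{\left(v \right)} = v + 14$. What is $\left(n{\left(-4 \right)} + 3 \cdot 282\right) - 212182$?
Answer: $-211326$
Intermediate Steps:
$n{\left(v \right)} = 14 + v$
$\left(n{\left(-4 \right)} + 3 \cdot 282\right) - 212182 = \left(\left(14 - 4\right) + 3 \cdot 282\right) - 212182 = \left(10 + 846\right) - 212182 = 856 - 212182 = -211326$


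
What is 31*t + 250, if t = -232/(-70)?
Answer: 12346/35 ≈ 352.74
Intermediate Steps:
t = 116/35 (t = -232*(-1/70) = 116/35 ≈ 3.3143)
31*t + 250 = 31*(116/35) + 250 = 3596/35 + 250 = 12346/35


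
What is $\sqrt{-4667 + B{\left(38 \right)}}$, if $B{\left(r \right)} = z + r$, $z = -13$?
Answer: $i \sqrt{4642} \approx 68.132 i$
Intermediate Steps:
$B{\left(r \right)} = -13 + r$
$\sqrt{-4667 + B{\left(38 \right)}} = \sqrt{-4667 + \left(-13 + 38\right)} = \sqrt{-4667 + 25} = \sqrt{-4642} = i \sqrt{4642}$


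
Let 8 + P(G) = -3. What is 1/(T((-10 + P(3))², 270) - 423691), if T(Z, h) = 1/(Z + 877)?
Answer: -1318/558424737 ≈ -2.3602e-6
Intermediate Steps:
P(G) = -11 (P(G) = -8 - 3 = -11)
T(Z, h) = 1/(877 + Z)
1/(T((-10 + P(3))², 270) - 423691) = 1/(1/(877 + (-10 - 11)²) - 423691) = 1/(1/(877 + (-21)²) - 423691) = 1/(1/(877 + 441) - 423691) = 1/(1/1318 - 423691) = 1/(-558424737/1318) = -1318/558424737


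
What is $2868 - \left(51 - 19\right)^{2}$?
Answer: $1844$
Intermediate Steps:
$2868 - \left(51 - 19\right)^{2} = 2868 - 32^{2} = 2868 - 1024 = 1844$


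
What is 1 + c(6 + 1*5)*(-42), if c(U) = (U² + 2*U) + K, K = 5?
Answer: -6215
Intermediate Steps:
c(U) = 5 + U² + 2*U (c(U) = (U² + 2*U) + 5 = 5 + U² + 2*U)
1 + c(6 + 1*5)*(-42) = 1 + (5 + (6 + 1*5)² + 2*(6 + 1*5))*(-42) = 1 + (5 + (6 + 5)² + 2*(6 + 5))*(-42) = 1 + (5 + 11² + 2*11)*(-42) = 1 + (5 + 121 + 22)*(-42) = 1 + 148*(-42) = 1 - 6216 = -6215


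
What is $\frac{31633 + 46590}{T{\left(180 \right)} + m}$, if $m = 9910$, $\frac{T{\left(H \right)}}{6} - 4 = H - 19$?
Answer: $\frac{78223}{10900} \approx 7.1764$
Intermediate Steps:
$T{\left(H \right)} = -90 + 6 H$ ($T{\left(H \right)} = 24 + 6 \left(H - 19\right) = 24 + 6 \left(-19 + H\right) = 24 + \left(-114 + 6 H\right) = -90 + 6 H$)
$\frac{31633 + 46590}{T{\left(180 \right)} + m} = \frac{31633 + 46590}{\left(-90 + 6 \cdot 180\right) + 9910} = \frac{78223}{\left(-90 + 1080\right) + 9910} = \frac{78223}{990 + 9910} = \frac{78223}{10900}$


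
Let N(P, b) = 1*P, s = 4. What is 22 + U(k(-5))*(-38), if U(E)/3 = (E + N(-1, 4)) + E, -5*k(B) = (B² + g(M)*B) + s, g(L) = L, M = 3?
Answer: 3872/5 ≈ 774.40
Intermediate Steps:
N(P, b) = P
k(B) = -⅘ - 3*B/5 - B²/5 (k(B) = -((B² + 3*B) + 4)/5 = -(4 + B² + 3*B)/5 = -⅘ - 3*B/5 - B²/5)
U(E) = -3 + 6*E (U(E) = 3*((E - 1) + E) = 3*((-1 + E) + E) = 3*(-1 + 2*E) = -3 + 6*E)
22 + U(k(-5))*(-38) = 22 + (-3 + 6*(-⅘ - ⅗*(-5) - ⅕*(-5)²))*(-38) = 22 + (-3 + 6*(-⅘ + 3 - ⅕*25))*(-38) = 22 + (-3 + 6*(-⅘ + 3 - 5))*(-38) = 22 + (-3 + 6*(-14/5))*(-38) = 22 + (-3 - 84/5)*(-38) = 22 - 99/5*(-38) = 22 + 3762/5 = 3872/5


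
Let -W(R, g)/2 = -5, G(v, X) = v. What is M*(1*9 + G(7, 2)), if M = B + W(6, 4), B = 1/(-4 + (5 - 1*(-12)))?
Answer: 2096/13 ≈ 161.23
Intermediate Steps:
W(R, g) = 10 (W(R, g) = -2*(-5) = 10)
B = 1/13 (B = 1/(-4 + (5 + 12)) = 1/(-4 + 17) = 1/13 ≈ 0.076923)
M = 131/13 (M = 1/13 + 10 = 131/13 ≈ 10.077)
M*(1*9 + G(7, 2)) = 131*(1*9 + 7)/13 = 131*(9 + 7)/13 = (131/13)*16 = 2096/13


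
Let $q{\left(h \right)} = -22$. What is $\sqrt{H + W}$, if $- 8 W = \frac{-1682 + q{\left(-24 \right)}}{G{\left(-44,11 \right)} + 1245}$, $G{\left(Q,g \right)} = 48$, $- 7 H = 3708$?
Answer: $\frac{i \sqrt{4820113067}}{3017} \approx 23.012 i$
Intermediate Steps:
$H = - \frac{3708}{7}$ ($H = \left(- \frac{1}{7}\right) 3708 = - \frac{3708}{7} \approx -529.71$)
$W = \frac{71}{431}$ ($W = - \frac{\left(-1682 - 22\right) \frac{1}{48 + 1245}}{8} = - \frac{\left(-1704\right) \frac{1}{1293}}{8} = \left(- \frac{1}{8}\right) \left(- \frac{568}{431}\right) = \frac{71}{431} \approx 0.16473$)
$\sqrt{H + W} = \sqrt{- \frac{3708}{7} + \frac{71}{431}} = \sqrt{- \frac{1597651}{3017}} = \frac{i \sqrt{4820113067}}{3017}$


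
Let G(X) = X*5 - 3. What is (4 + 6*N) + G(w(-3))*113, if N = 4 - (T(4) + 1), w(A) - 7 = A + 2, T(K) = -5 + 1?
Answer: 3097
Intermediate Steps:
T(K) = -4
w(A) = 9 + A (w(A) = 7 + (A + 2) = 7 + (2 + A) = 9 + A)
G(X) = -3 + 5*X (G(X) = 5*X - 3 = -3 + 5*X)
N = 7 (N = 4 - (-4 + 1) = 4 - 1*(-3) = 4 + 3 = 7)
(4 + 6*N) + G(w(-3))*113 = (4 + 6*7) + (-3 + 5*(9 - 3))*113 = (4 + 42) + (-3 + 5*6)*113 = 46 + (-3 + 30)*113 = 46 + 27*113 = 46 + 3051 = 3097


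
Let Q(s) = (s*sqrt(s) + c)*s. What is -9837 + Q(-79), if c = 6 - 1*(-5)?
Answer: -10706 + 6241*I*sqrt(79) ≈ -10706.0 + 55471.0*I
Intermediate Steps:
c = 11 (c = 6 + 5 = 11)
Q(s) = s*(11 + s**(3/2)) (Q(s) = (s*sqrt(s) + 11)*s = (s**(3/2) + 11)*s = (11 + s**(3/2))*s = s*(11 + s**(3/2)))
-9837 + Q(-79) = -9837 + ((-79)**(5/2) + 11*(-79)) = -9837 + (6241*I*sqrt(79) - 869) = -9837 + (-869 + 6241*I*sqrt(79)) = -10706 + 6241*I*sqrt(79)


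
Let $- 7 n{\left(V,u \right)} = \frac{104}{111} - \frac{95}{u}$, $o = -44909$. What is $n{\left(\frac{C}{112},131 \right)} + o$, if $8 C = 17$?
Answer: $- \frac{4571155462}{101787} \approx -44909.0$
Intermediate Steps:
$C = \frac{17}{8}$ ($C = \frac{1}{8} \cdot 17 = \frac{17}{8} \approx 2.125$)
$n{\left(V,u \right)} = - \frac{104}{777} + \frac{95}{7 u}$ ($n{\left(V,u \right)} = - \frac{\frac{104}{111} - \frac{95}{u}}{7} = - \frac{104}{777} + \frac{95}{7 u}$)
$n{\left(\frac{C}{112},131 \right)} + o = \frac{10545 - 13624}{777 \cdot 131} - 44909 = \frac{1}{777} \cdot \frac{1}{131} \left(10545 - 13624\right) - 44909 = \frac{1}{777} \cdot \frac{1}{131} \left(-3079\right) - 44909 = - \frac{3079}{101787} - 44909 = - \frac{4571155462}{101787}$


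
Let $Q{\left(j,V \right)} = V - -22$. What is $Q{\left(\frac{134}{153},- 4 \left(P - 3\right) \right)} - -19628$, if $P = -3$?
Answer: $19674$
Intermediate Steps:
$Q{\left(j,V \right)} = 22 + V$ ($Q{\left(j,V \right)} = V + 22 = 22 + V$)
$Q{\left(\frac{134}{153},- 4 \left(P - 3\right) \right)} - -19628 = \left(22 - 4 \left(-3 - 3\right)\right) - -19628 = \left(22 - -24\right) + 19628 = \left(22 + 24\right) + 19628 = 46 + 19628 = 19674$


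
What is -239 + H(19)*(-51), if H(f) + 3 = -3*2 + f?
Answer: -749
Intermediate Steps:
H(f) = -9 + f (H(f) = -3 + (-3*2 + f) = -3 + (-6 + f) = -9 + f)
-239 + H(19)*(-51) = -239 + (-9 + 19)*(-51) = -239 + 10*(-51) = -239 - 510 = -749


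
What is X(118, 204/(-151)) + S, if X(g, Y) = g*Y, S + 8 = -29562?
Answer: -4489142/151 ≈ -29729.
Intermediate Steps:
S = -29570 (S = -8 - 29562 = -29570)
X(g, Y) = Y*g
X(118, 204/(-151)) + S = (204/(-151))*118 - 29570 = (204*(-1/151))*118 - 29570 = -204/151*118 - 29570 = -24072/151 - 29570 = -4489142/151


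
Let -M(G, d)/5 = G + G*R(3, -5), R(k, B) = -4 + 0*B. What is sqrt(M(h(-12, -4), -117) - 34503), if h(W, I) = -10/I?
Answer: 9*I*sqrt(1702)/2 ≈ 185.65*I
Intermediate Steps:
R(k, B) = -4 (R(k, B) = -4 + 0 = -4)
M(G, d) = 15*G (M(G, d) = -5*(G + G*(-4)) = -5*(G - 4*G) = -(-15)*G = 15*G)
sqrt(M(h(-12, -4), -117) - 34503) = sqrt(15*(-10/(-4)) - 34503) = sqrt(15*(-10*(-1/4)) - 34503) = sqrt(15*(5/2) - 34503) = sqrt(75/2 - 34503) = sqrt(-68931/2) = 9*I*sqrt(1702)/2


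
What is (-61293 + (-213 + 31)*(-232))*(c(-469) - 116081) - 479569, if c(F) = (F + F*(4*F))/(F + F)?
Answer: 4461892415/2 ≈ 2.2309e+9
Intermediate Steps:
c(F) = (F + 4*F²)/(2*F) (c(F) = (F + 4*F²)/((2*F)) = (F + 4*F²)*(1/(2*F)) = (F + 4*F²)/(2*F))
(-61293 + (-213 + 31)*(-232))*(c(-469) - 116081) - 479569 = (-61293 + (-213 + 31)*(-232))*((½ + 2*(-469)) - 116081) - 479569 = (-61293 - 182*(-232))*((½ - 938) - 116081) - 479569 = (-61293 + 42224)*(-1875/2 - 116081) - 479569 = -19069*(-234037/2) - 479569 = 4462851553/2 - 479569 = 4461892415/2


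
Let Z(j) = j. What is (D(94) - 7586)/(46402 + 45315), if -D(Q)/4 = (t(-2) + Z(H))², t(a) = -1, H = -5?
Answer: -7730/91717 ≈ -0.084281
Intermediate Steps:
D(Q) = -144 (D(Q) = -4*(-1 - 5)² = -4*(-6)² = -4*36 = -144)
(D(94) - 7586)/(46402 + 45315) = (-144 - 7586)/(46402 + 45315) = -7730/91717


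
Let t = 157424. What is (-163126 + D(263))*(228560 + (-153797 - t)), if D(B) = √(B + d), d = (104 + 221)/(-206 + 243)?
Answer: 13484158286 - 165322*√93018/37 ≈ 1.3483e+10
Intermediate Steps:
d = 325/37 ≈ 8.7838
D(B) = √(325/37 + B) (D(B) = √(B + 325/37) = √(325/37 + B))
(-163126 + D(263))*(228560 + (-153797 - t)) = (-163126 + √(12025 + 1369*263)/37)*(228560 + (-153797 - 1*157424)) = (-163126 + √(12025 + 360047)/37)*(228560 + (-153797 - 157424)) = (-163126 + √372072/37)*(228560 - 311221) = (-163126 + (2*√93018)/37)*(-82661) = (-163126 + 2*√93018/37)*(-82661) = 13484158286 - 165322*√93018/37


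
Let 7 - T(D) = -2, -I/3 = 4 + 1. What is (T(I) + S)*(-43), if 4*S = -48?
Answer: 129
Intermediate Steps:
I = -15 (I = -3*(4 + 1) = -3*5 = -15)
S = -12 (S = (1/4)*(-48) = -12)
T(D) = 9 (T(D) = 7 - 1*(-2) = 7 + 2 = 9)
(T(I) + S)*(-43) = (9 - 12)*(-43) = -3*(-43) = 129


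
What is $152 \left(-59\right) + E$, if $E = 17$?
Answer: $-8951$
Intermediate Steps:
$152 \left(-59\right) + E = 152 \left(-59\right) + 17 = -8968 + 17 = -8951$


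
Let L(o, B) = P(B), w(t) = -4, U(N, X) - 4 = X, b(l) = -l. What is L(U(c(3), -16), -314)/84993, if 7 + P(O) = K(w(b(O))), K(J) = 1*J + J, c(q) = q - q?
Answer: -5/28331 ≈ -0.00017649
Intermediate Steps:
c(q) = 0
U(N, X) = 4 + X
K(J) = 2*J (K(J) = J + J = 2*J)
P(O) = -15 (P(O) = -7 + 2*(-4) = -7 - 8 = -15)
L(o, B) = -15
L(U(c(3), -16), -314)/84993 = -15/84993 = -15*1/84993 = -5/28331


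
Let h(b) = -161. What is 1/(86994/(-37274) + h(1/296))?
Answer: -18637/3044054 ≈ -0.0061224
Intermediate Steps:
1/(86994/(-37274) + h(1/296)) = 1/(86994/(-37274) - 161) = 1/(86994*(-1/37274) - 161) = 1/(-43497/18637 - 161) = 1/(-3044054/18637) = -18637/3044054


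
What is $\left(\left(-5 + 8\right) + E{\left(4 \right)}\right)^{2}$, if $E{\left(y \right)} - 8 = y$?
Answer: $225$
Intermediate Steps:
$E{\left(y \right)} = 8 + y$
$\left(\left(-5 + 8\right) + E{\left(4 \right)}\right)^{2} = \left(\left(-5 + 8\right) + \left(8 + 4\right)\right)^{2} = \left(3 + 12\right)^{2} = 15^{2} = 225$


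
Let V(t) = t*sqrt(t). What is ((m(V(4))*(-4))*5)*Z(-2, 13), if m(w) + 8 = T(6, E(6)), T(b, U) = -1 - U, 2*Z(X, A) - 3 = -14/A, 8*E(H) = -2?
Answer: 4375/26 ≈ 168.27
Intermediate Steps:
E(H) = -1/4 (E(H) = (1/8)*(-2) = -1/4)
Z(X, A) = 3/2 - 7/A (Z(X, A) = 3/2 + (-14/A)/2 = 3/2 - 7/A)
V(t) = t**(3/2)
m(w) = -35/4 (m(w) = -8 + (-1 - 1*(-1/4)) = -8 + (-1 + 1/4) = -8 - 3/4 = -35/4)
((m(V(4))*(-4))*5)*Z(-2, 13) = (-35/4*(-4)*5)*(3/2 - 7/13) = (35*5)*(3/2 - 7*1/13) = 175*(3/2 - 7/13) = 175*(25/26) = 4375/26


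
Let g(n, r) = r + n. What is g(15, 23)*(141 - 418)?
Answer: -10526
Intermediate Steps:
g(n, r) = n + r
g(15, 23)*(141 - 418) = (15 + 23)*(141 - 418) = 38*(-277) = -10526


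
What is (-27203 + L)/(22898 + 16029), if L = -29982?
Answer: -57185/38927 ≈ -1.4690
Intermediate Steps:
(-27203 + L)/(22898 + 16029) = (-27203 - 29982)/(22898 + 16029) = -57185/38927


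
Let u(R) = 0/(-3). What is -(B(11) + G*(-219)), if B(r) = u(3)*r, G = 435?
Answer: 95265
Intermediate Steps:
u(R) = 0 (u(R) = 0*(-⅓) = 0)
B(r) = 0 (B(r) = 0*r = 0)
-(B(11) + G*(-219)) = -(0 + 435*(-219)) = -(0 - 95265) = -1*(-95265) = 95265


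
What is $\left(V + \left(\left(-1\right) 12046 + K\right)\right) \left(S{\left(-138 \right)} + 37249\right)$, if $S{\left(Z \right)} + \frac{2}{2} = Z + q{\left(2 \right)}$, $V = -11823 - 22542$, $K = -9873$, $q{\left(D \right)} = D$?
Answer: $-2088811808$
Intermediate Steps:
$V = -34365$ ($V = -11823 - 22542 = -34365$)
$S{\left(Z \right)} = 1 + Z$ ($S{\left(Z \right)} = -1 + \left(Z + 2\right) = -1 + \left(2 + Z\right) = 1 + Z$)
$\left(V + \left(\left(-1\right) 12046 + K\right)\right) \left(S{\left(-138 \right)} + 37249\right) = \left(-34365 - 21919\right) \left(\left(1 - 138\right) + 37249\right) = \left(-34365 - 21919\right) \left(-137 + 37249\right) = \left(-34365 - 21919\right) 37112 = \left(-56284\right) 37112 = -2088811808$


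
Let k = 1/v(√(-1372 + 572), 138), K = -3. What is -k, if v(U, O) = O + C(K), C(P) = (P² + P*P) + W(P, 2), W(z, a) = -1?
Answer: -1/155 ≈ -0.0064516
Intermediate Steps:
C(P) = -1 + 2*P² (C(P) = (P² + P*P) - 1 = (P² + P²) - 1 = 2*P² - 1 = -1 + 2*P²)
v(U, O) = 17 + O (v(U, O) = O + (-1 + 2*(-3)²) = O + (-1 + 2*9) = O + (-1 + 18) = O + 17 = 17 + O)
k = 1/155 (k = 1/(17 + 138) = 1/155 ≈ 0.0064516)
-k = -1*1/155 = -1/155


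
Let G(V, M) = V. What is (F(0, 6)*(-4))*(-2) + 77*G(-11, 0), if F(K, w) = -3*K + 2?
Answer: -831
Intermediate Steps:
F(K, w) = 2 - 3*K
(F(0, 6)*(-4))*(-2) + 77*G(-11, 0) = ((2 - 3*0)*(-4))*(-2) + 77*(-11) = ((2 + 0)*(-4))*(-2) - 847 = (2*(-4))*(-2) - 847 = -8*(-2) - 847 = 16 - 847 = -831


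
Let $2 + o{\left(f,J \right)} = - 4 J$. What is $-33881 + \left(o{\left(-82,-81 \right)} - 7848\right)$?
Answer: $-41407$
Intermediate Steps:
$o{\left(f,J \right)} = -2 - 4 J$
$-33881 + \left(o{\left(-82,-81 \right)} - 7848\right) = -33881 - 7526 = -41407$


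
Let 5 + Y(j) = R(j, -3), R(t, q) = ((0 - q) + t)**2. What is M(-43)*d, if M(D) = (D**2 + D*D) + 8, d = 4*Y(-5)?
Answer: -14824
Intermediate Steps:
R(t, q) = (t - q)**2 (R(t, q) = (-q + t)**2 = (t - q)**2)
Y(j) = -5 + (-3 - j)**2
d = -4 (d = 4*(-5 + (3 - 5)**2) = 4*(-5 + (-2)**2) = 4*(-5 + 4) = 4*(-1) = -4)
M(D) = 8 + 2*D**2 (M(D) = (D**2 + D**2) + 8 = 2*D**2 + 8 = 8 + 2*D**2)
M(-43)*d = (8 + 2*(-43)**2)*(-4) = (8 + 2*1849)*(-4) = (8 + 3698)*(-4) = 3706*(-4) = -14824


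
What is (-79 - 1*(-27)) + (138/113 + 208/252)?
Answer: -355618/7119 ≈ -49.953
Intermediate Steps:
(-79 - 1*(-27)) + (138/113 + 208/252) = (-79 + 27) + (138*(1/113) + 208*(1/252)) = -52 + (138/113 + 52/63) = -52 + 14570/7119 = -355618/7119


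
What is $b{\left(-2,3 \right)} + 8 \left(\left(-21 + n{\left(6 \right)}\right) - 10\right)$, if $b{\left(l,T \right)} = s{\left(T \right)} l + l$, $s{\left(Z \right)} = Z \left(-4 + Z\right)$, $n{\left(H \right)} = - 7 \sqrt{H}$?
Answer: $-244 - 56 \sqrt{6} \approx -381.17$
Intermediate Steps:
$b{\left(l,T \right)} = l + T l \left(-4 + T\right)$ ($b{\left(l,T \right)} = T \left(-4 + T\right) l + l = T l \left(-4 + T\right) + l = l + T l \left(-4 + T\right)$)
$b{\left(-2,3 \right)} + 8 \left(\left(-21 + n{\left(6 \right)}\right) - 10\right) = - 2 \left(1 + 3 \left(-4 + 3\right)\right) + 8 \left(\left(-21 - 7 \sqrt{6}\right) - 10\right) = - 2 \left(1 + 3 \left(-1\right)\right) + 8 \left(-31 - 7 \sqrt{6}\right) = - 2 \left(1 - 3\right) - \left(248 + 56 \sqrt{6}\right) = \left(-2\right) \left(-2\right) - \left(248 + 56 \sqrt{6}\right) = 4 - \left(248 + 56 \sqrt{6}\right) = -244 - 56 \sqrt{6}$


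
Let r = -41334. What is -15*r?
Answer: 620010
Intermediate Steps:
-15*r = -15*(-41334) = 620010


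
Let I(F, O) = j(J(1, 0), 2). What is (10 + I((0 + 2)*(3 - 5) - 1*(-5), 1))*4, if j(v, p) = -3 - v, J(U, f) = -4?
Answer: 44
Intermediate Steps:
I(F, O) = 1 (I(F, O) = -3 - 1*(-4) = -3 + 4 = 1)
(10 + I((0 + 2)*(3 - 5) - 1*(-5), 1))*4 = (10 + 1)*4 = 11*4 = 44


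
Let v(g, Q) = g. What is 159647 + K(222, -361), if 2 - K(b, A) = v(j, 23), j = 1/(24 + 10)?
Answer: 5428065/34 ≈ 1.5965e+5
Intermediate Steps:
j = 1/34 ≈ 0.029412
K(b, A) = 67/34 (K(b, A) = 2 - 1*1/34 = 2 - 1/34 = 67/34)
159647 + K(222, -361) = 159647 + 67/34 = 5428065/34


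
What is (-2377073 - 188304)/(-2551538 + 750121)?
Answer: 2565377/1801417 ≈ 1.4241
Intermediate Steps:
(-2377073 - 188304)/(-2551538 + 750121) = -2565377/(-1801417) = -2565377*(-1/1801417) = 2565377/1801417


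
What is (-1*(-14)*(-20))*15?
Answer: -4200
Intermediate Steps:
(-1*(-14)*(-20))*15 = (14*(-20))*15 = -280*15 = -4200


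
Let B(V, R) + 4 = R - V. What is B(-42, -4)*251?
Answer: 8534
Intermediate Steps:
B(V, R) = -4 + R - V (B(V, R) = -4 + (R - V) = -4 + R - V)
B(-42, -4)*251 = (-4 - 4 - 1*(-42))*251 = (-4 - 4 + 42)*251 = 34*251 = 8534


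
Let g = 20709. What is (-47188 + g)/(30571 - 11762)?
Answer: -26479/18809 ≈ -1.4078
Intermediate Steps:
(-47188 + g)/(30571 - 11762) = (-47188 + 20709)/(30571 - 11762) = -26479/18809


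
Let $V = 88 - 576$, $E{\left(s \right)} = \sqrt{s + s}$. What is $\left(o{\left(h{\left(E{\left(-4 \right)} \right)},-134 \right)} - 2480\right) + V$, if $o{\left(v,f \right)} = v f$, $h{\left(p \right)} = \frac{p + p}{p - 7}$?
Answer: $- \frac{171320}{57} + \frac{3752 i \sqrt{2}}{57} \approx -3005.6 + 93.09 i$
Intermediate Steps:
$E{\left(s \right)} = \sqrt{2} \sqrt{s}$ ($E{\left(s \right)} = \sqrt{2 s} = \sqrt{2} \sqrt{s}$)
$h{\left(p \right)} = \frac{2 p}{-7 + p}$
$o{\left(v,f \right)} = f v$
$V = -488$ ($V = 88 - 576 = -488$)
$\left(o{\left(h{\left(E{\left(-4 \right)} \right)},-134 \right)} - 2480\right) + V = \left(- 134 \frac{2 \sqrt{2} \sqrt{-4}}{-7 + \sqrt{2} \sqrt{-4}} - 2480\right) - 488 = \left(- 134 \frac{2 \sqrt{2} \cdot 2 i}{-7 + \sqrt{2} \cdot 2 i} - 2480\right) - 488 = \left(- 134 \frac{2 \cdot 2 i \sqrt{2}}{-7 + 2 i \sqrt{2}} - 2480\right) - 488 = \left(- 134 \frac{4 i \sqrt{2}}{-7 + 2 i \sqrt{2}} - 2480\right) - 488 = \left(- \frac{536 i \sqrt{2}}{-7 + 2 i \sqrt{2}} - 2480\right) - 488 = \left(-2480 - \frac{536 i \sqrt{2}}{-7 + 2 i \sqrt{2}}\right) - 488 = -2968 - \frac{536 i \sqrt{2}}{-7 + 2 i \sqrt{2}}$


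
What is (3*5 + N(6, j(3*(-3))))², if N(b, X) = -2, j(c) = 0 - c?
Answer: 169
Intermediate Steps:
j(c) = -c
(3*5 + N(6, j(3*(-3))))² = (3*5 - 2)² = (15 - 2)² = 13² = 169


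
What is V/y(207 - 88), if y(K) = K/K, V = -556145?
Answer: -556145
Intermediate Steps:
y(K) = 1
V/y(207 - 88) = -556145/1 = -556145*1 = -556145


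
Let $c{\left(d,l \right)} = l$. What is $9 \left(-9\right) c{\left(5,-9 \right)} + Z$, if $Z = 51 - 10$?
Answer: $770$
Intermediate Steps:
$Z = 41$
$9 \left(-9\right) c{\left(5,-9 \right)} + Z = 9 \left(-9\right) \left(-9\right) + 41 = \left(-81\right) \left(-9\right) + 41 = 729 + 41 = 770$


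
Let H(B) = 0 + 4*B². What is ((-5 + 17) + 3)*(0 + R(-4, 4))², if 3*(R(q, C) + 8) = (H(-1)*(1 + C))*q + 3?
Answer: 51005/3 ≈ 17002.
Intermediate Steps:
H(B) = 4*B²
R(q, C) = -7 + q*(4 + 4*C)/3 (R(q, C) = -8 + (((4*(-1)²)*(1 + C))*q + 3)/3 = -8 + (((4*1)*(1 + C))*q + 3)/3 = -8 + ((4*(1 + C))*q + 3)/3 = -8 + ((4 + 4*C)*q + 3)/3 = -8 + (q*(4 + 4*C) + 3)/3 = -8 + (3 + q*(4 + 4*C))/3 = -8 + (1 + q*(4 + 4*C)/3) = -7 + q*(4 + 4*C)/3)
((-5 + 17) + 3)*(0 + R(-4, 4))² = ((-5 + 17) + 3)*(0 + (-7 + (4/3)*(-4) + (4/3)*4*(-4)))² = (12 + 3)*(0 + (-7 - 16/3 - 64/3))² = 15*(0 - 101/3)² = 15*(-101/3)² = 15*(10201/9) = 51005/3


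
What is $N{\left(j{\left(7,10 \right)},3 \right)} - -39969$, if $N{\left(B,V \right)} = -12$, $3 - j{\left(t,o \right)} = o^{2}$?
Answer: $39957$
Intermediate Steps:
$j{\left(t,o \right)} = 3 - o^{2}$
$N{\left(j{\left(7,10 \right)},3 \right)} - -39969 = -12 - -39969 = -12 + 39969 = 39957$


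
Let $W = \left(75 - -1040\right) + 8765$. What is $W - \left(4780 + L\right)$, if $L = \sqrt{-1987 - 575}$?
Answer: $5100 - i \sqrt{2562} \approx 5100.0 - 50.616 i$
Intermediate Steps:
$L = i \sqrt{2562}$ ($L = \sqrt{-1987 + \left(-3697 + 3122\right)} = \sqrt{-1987 - 575} = \sqrt{-2562} = i \sqrt{2562} \approx 50.616 i$)
$W = 9880$ ($W = \left(75 + 1040\right) + 8765 = 1115 + 8765 = 9880$)
$W - \left(4780 + L\right) = 9880 - \left(4780 + i \sqrt{2562}\right) = 5100 - i \sqrt{2562}$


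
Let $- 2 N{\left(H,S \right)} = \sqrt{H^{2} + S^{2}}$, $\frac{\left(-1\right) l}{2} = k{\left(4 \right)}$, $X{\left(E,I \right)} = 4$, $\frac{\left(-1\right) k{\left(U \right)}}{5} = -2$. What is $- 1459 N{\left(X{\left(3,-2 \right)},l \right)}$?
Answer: $2918 \sqrt{26} \approx 14879.0$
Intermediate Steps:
$k{\left(U \right)} = 10$ ($k{\left(U \right)} = \left(-5\right) \left(-2\right) = 10$)
$l = -20$ ($l = \left(-2\right) 10 = -20$)
$N{\left(H,S \right)} = - \frac{\sqrt{H^{2} + S^{2}}}{2}$
$- 1459 N{\left(X{\left(3,-2 \right)},l \right)} = - 1459 \left(- \frac{\sqrt{4^{2} + \left(-20\right)^{2}}}{2}\right) = - 1459 \left(- \frac{\sqrt{16 + 400}}{2}\right) = - 1459 \left(- \frac{\sqrt{416}}{2}\right) = - 1459 \left(- \frac{4 \sqrt{26}}{2}\right) = - 1459 \left(- 2 \sqrt{26}\right) = 2918 \sqrt{26}$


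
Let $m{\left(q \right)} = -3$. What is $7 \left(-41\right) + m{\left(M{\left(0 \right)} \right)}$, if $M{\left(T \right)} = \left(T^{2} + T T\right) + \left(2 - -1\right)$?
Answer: $-290$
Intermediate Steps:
$M{\left(T \right)} = 3 + 2 T^{2}$ ($M{\left(T \right)} = \left(T^{2} + T^{2}\right) + \left(2 + 1\right) = 2 T^{2} + 3 = 3 + 2 T^{2}$)
$7 \left(-41\right) + m{\left(M{\left(0 \right)} \right)} = 7 \left(-41\right) - 3 = -287 - 3 = -290$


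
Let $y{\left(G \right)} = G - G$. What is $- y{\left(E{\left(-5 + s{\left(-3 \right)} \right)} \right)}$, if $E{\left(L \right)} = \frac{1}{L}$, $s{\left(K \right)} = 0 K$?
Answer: $0$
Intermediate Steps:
$s{\left(K \right)} = 0$
$y{\left(G \right)} = 0$
$- y{\left(E{\left(-5 + s{\left(-3 \right)} \right)} \right)} = \left(-1\right) 0 = 0$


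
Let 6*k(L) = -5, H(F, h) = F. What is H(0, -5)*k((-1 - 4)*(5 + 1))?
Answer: 0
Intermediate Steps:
k(L) = -⅚ (k(L) = (⅙)*(-5) = -⅚)
H(0, -5)*k((-1 - 4)*(5 + 1)) = 0*(-⅚) = 0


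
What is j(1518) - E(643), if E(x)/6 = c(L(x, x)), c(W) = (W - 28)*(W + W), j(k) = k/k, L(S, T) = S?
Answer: -4745339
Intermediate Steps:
j(k) = 1
c(W) = 2*W*(-28 + W) (c(W) = (-28 + W)*(2*W) = 2*W*(-28 + W))
E(x) = 12*x*(-28 + x) (E(x) = 6*(2*x*(-28 + x)) = 12*x*(-28 + x))
j(1518) - E(643) = 1 - 12*643*(-28 + 643) = 1 - 12*643*615 = 1 - 1*4745340 = 1 - 4745340 = -4745339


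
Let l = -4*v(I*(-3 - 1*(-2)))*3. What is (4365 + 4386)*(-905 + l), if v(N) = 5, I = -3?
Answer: -8444715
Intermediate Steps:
l = -60 (l = -4*5*3 = -20*3 = -60)
(4365 + 4386)*(-905 + l) = (4365 + 4386)*(-905 - 60) = 8751*(-965) = -8444715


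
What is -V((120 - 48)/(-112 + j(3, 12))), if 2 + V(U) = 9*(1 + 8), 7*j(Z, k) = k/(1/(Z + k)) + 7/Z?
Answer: -79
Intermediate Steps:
j(Z, k) = 1/Z + k*(Z + k)/7 (j(Z, k) = (k/(1/(Z + k)) + 7/Z)/7 = (k*(Z + k) + 7/Z)/7 = (7/Z + k*(Z + k))/7 = 1/Z + k*(Z + k)/7)
V(U) = 79 (V(U) = -2 + 9*(1 + 8) = -2 + 9*9 = -2 + 81 = 79)
-V((120 - 48)/(-112 + j(3, 12))) = -1*79 = -79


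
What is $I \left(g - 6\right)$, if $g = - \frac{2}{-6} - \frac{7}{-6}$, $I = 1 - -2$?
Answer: $- \frac{27}{2} \approx -13.5$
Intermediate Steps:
$I = 3$ ($I = 1 + 2 = 3$)
$g = \frac{3}{2}$ ($g = \left(-2\right) \left(- \frac{1}{6}\right) - - \frac{7}{6} = \frac{1}{3} + \frac{7}{6} = \frac{3}{2} \approx 1.5$)
$I \left(g - 6\right) = 3 \left(\frac{3}{2} - 6\right) = 3 \left(- \frac{9}{2}\right) = - \frac{27}{2}$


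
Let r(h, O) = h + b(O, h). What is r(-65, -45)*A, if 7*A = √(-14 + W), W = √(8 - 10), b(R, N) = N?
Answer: -130*√(-14 + I*√2)/7 ≈ -3.5052 - 69.576*I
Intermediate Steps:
W = I*√2 (W = √(-2) = I*√2 ≈ 1.4142*I)
r(h, O) = 2*h (r(h, O) = h + h = 2*h)
A = √(-14 + I*√2)/7 ≈ 0.026963 + 0.5352*I
r(-65, -45)*A = (2*(-65))*(√(-14 + I*√2)/7) = -130*√(-14 + I*√2)/7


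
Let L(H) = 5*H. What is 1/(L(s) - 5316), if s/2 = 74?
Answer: -1/4576 ≈ -0.00021853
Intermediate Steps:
s = 148 (s = 2*74 = 148)
1/(L(s) - 5316) = 1/(5*148 - 5316) = 1/(740 - 5316) = 1/(-4576) = -1/4576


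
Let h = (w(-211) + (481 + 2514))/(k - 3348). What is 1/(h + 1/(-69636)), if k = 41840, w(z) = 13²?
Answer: 670107228/55072453 ≈ 12.168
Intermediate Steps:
w(z) = 169
h = 791/9623 (h = (169 + (481 + 2514))/(41840 - 3348) = (169 + 2995)/38492 = 3164*(1/38492) = 791/9623 ≈ 0.082199)
1/(h + 1/(-69636)) = 1/(791/9623 + 1/(-69636)) = 1/(791/9623 - 1/69636) = 1/(55072453/670107228) = 670107228/55072453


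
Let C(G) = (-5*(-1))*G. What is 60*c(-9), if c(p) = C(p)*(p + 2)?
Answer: 18900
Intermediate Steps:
C(G) = 5*G
c(p) = 5*p*(2 + p) (c(p) = (5*p)*(p + 2) = (5*p)*(2 + p) = 5*p*(2 + p))
60*c(-9) = 60*(5*(-9)*(2 - 9)) = 60*(5*(-9)*(-7)) = 60*315 = 18900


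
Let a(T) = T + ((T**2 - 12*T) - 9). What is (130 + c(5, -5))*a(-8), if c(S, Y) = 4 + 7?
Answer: 20163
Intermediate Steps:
c(S, Y) = 11
a(T) = -9 + T**2 - 11*T (a(T) = T + (-9 + T**2 - 12*T) = -9 + T**2 - 11*T)
(130 + c(5, -5))*a(-8) = (130 + 11)*(-9 + (-8)**2 - 11*(-8)) = 141*(-9 + 64 + 88) = 141*143 = 20163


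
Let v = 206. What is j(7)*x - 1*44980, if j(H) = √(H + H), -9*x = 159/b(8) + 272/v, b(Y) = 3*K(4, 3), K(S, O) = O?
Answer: -44980 - 5867*√14/2781 ≈ -44988.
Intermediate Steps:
b(Y) = 9 (b(Y) = 3*3 = 9)
x = -5867/2781 (x = -(159/9 + 272/206)/9 = -(159*(⅑) + 272*(1/206))/9 = -(53/3 + 136/103)/9 = -⅑*5867/309 = -5867/2781 ≈ -2.1097)
j(H) = √2*√H (j(H) = √(2*H) = √2*√H)
j(7)*x - 1*44980 = (√2*√7)*(-5867/2781) - 1*44980 = √14*(-5867/2781) - 44980 = -5867*√14/2781 - 44980 = -44980 - 5867*√14/2781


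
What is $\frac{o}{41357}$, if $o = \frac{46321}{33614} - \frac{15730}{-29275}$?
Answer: $\frac{376959099}{8139469929290} \approx 4.6312 \cdot 10^{-5}$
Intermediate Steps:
$o = \frac{376959099}{196809970}$ ($o = 46321 \cdot \frac{1}{33614} - - \frac{3146}{5855} = \frac{46321}{33614} + \frac{3146}{5855} = \frac{376959099}{196809970} \approx 1.9153$)
$\frac{o}{41357} = \frac{376959099}{196809970 \cdot 41357} = \frac{376959099}{196809970} \cdot \frac{1}{41357} = \frac{376959099}{8139469929290}$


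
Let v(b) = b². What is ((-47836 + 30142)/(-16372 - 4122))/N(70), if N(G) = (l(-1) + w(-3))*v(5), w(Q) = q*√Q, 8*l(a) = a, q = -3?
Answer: -70776/442926575 + 1698624*I*√3/442926575 ≈ -0.00015979 + 0.0066424*I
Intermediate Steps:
l(a) = a/8
w(Q) = -3*√Q
N(G) = -25/8 - 75*I*√3 (N(G) = ((⅛)*(-1) - 3*I*√3)*5² = (-⅛ - 3*I*√3)*25 = -25/8 - 75*I*√3)
((-47836 + 30142)/(-16372 - 4122))/N(70) = ((-47836 + 30142)/(-16372 - 4122))/(-25/8 - 75*I*√3) = (-17694/(-20494))/(-25/8 - 75*I*√3) = (-17694*(-1/20494))/(-25/8 - 75*I*√3) = 8847/(10247*(-25/8 - 75*I*√3))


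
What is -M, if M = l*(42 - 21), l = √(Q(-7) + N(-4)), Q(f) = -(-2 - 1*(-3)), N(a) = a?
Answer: -21*I*√5 ≈ -46.957*I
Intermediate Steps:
Q(f) = -1 (Q(f) = -(-2 + 3) = -1*1 = -1)
l = I*√5 (l = √(-1 - 4) = √(-5) = I*√5 ≈ 2.2361*I)
M = 21*I*√5 (M = (I*√5)*(42 - 21) = (I*√5)*21 = 21*I*√5 ≈ 46.957*I)
-M = -21*I*√5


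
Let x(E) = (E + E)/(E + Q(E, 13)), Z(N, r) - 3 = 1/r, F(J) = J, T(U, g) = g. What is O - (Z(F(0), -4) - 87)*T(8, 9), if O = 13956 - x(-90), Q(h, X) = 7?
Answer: 4884411/332 ≈ 14712.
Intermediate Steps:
Z(N, r) = 3 + 1/r
x(E) = 2*E/(7 + E) (x(E) = (E + E)/(E + 7) = (2*E)/(7 + E) = 2*E/(7 + E))
O = 1158168/83 (O = 13956 - 2*(-90)/(7 - 90) = 13956 - 2*(-90)/(-83) = 13956 - 2*(-90)*(-1)/83 = 13956 - 1*180/83 = 13956 - 180/83 = 1158168/83 ≈ 13954.)
O - (Z(F(0), -4) - 87)*T(8, 9) = 1158168/83 - ((3 + 1/(-4)) - 87)*9 = 1158168/83 - ((3 - 1/4) - 87)*9 = 1158168/83 - (11/4 - 87)*9 = 1158168/83 - (-337)*9/4 = 1158168/83 - 1*(-3033/4) = 1158168/83 + 3033/4 = 4884411/332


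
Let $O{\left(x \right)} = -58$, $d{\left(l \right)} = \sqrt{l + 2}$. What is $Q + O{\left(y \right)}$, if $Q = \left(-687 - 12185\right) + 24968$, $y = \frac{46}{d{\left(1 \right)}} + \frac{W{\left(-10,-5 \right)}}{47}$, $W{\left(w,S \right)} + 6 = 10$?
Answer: $12038$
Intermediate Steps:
$W{\left(w,S \right)} = 4$ ($W{\left(w,S \right)} = -6 + 10 = 4$)
$d{\left(l \right)} = \sqrt{2 + l}$
$y = \frac{4}{47} + \frac{46 \sqrt{3}}{3}$ ($y = \frac{46}{\sqrt{2 + 1}} + \frac{4}{47} = \frac{46}{\sqrt{3}} + 4 \cdot \frac{1}{47} = 46 \frac{\sqrt{3}}{3} + \frac{4}{47} = \frac{46 \sqrt{3}}{3} + \frac{4}{47} = \frac{4}{47} + \frac{46 \sqrt{3}}{3} \approx 26.643$)
$Q = 12096$ ($Q = -12872 + 24968 = 12096$)
$Q + O{\left(y \right)} = 12096 - 58 = 12038$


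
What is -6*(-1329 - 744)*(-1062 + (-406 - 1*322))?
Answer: -22264020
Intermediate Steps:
-6*(-1329 - 744)*(-1062 + (-406 - 1*322)) = -(-12438)*(-1062 + (-406 - 322)) = -(-12438)*(-1062 - 728) = -(-12438)*(-1790) = -6*3710670 = -22264020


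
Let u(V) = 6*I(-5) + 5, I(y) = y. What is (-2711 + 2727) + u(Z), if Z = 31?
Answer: -9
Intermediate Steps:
u(V) = -25 (u(V) = 6*(-5) + 5 = -30 + 5 = -25)
(-2711 + 2727) + u(Z) = (-2711 + 2727) - 25 = 16 - 25 = -9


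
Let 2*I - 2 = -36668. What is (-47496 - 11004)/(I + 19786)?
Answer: -58500/1453 ≈ -40.262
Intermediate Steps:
I = -18333 (I = 1 + (½)*(-36668) = 1 - 18334 = -18333)
(-47496 - 11004)/(I + 19786) = (-47496 - 11004)/(-18333 + 19786) = -58500/1453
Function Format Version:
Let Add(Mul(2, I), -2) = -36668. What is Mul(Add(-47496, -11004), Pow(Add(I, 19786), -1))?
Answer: Rational(-58500, 1453) ≈ -40.262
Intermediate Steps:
I = -18333 (I = Add(1, Mul(Rational(1, 2), -36668)) = Add(1, -18334) = -18333)
Mul(Add(-47496, -11004), Pow(Add(I, 19786), -1)) = Mul(Add(-47496, -11004), Pow(Add(-18333, 19786), -1)) = Mul(-58500, Pow(1453, -1)) = Mul(-58500, Rational(1, 1453)) = Rational(-58500, 1453)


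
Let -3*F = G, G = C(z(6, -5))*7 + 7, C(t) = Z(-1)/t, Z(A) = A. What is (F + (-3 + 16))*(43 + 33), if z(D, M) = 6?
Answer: 7562/9 ≈ 840.22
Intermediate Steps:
C(t) = -1/t
G = 35/6 (G = -1/6*7 + 7 = -1*⅙*7 + 7 = -⅙*7 + 7 = -7/6 + 7 = 35/6 ≈ 5.8333)
F = -35/18 (F = -⅓*35/6 = -35/18 ≈ -1.9444)
(F + (-3 + 16))*(43 + 33) = (-35/18 + (-3 + 16))*(43 + 33) = (-35/18 + 13)*76 = (199/18)*76 = 7562/9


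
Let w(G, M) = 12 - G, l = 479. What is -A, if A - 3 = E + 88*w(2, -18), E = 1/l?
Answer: -422958/479 ≈ -883.00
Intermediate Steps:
E = 1/479 ≈ 0.0020877
A = 422958/479 (A = 3 + (1/479 + 88*(12 - 1*2)) = 3 + (1/479 + 88*(12 - 2)) = 3 + (1/479 + 88*10) = 3 + (1/479 + 880) = 3 + 421521/479 = 422958/479 ≈ 883.00)
-A = -1*422958/479 = -422958/479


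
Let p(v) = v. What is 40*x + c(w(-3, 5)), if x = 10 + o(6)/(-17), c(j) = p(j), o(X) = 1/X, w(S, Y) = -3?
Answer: 20227/51 ≈ 396.61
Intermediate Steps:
o(X) = 1/X
c(j) = j
x = 1019/102 (x = 10 + 1/(6*(-17)) = 10 + (⅙)*(-1/17) = 10 - 1/102 = 1019/102 ≈ 9.9902)
40*x + c(w(-3, 5)) = 40*(1019/102) - 3 = 20380/51 - 3 = 20227/51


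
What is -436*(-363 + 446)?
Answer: -36188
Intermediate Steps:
-436*(-363 + 446) = -436*83 = -36188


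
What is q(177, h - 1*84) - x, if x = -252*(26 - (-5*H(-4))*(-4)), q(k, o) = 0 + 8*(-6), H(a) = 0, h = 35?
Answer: 6504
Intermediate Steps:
q(k, o) = -48 (q(k, o) = 0 - 48 = -48)
x = -6552 (x = -252*(26 - (-5*0)*(-4)) = -252*(26 - 0*(-4)) = -252*(26 - 1*0) = -252*(26 + 0) = -252*26 = -6552)
q(177, h - 1*84) - x = -48 - 1*(-6552) = -48 + 6552 = 6504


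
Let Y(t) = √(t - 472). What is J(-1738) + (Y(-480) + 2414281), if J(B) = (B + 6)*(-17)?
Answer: 2443725 + 2*I*√238 ≈ 2.4437e+6 + 30.854*I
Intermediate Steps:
Y(t) = √(-472 + t)
J(B) = -102 - 17*B (J(B) = (6 + B)*(-17) = -102 - 17*B)
J(-1738) + (Y(-480) + 2414281) = (-102 - 17*(-1738)) + (√(-472 - 480) + 2414281) = (-102 + 29546) + (√(-952) + 2414281) = 29444 + (2*I*√238 + 2414281) = 29444 + (2414281 + 2*I*√238) = 2443725 + 2*I*√238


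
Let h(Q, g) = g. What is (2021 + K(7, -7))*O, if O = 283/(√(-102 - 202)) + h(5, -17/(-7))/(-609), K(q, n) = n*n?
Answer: -11730/1421 - 292905*I*√19/38 ≈ -8.2547 - 33599.0*I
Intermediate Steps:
K(q, n) = n²
O = -17/4263 - 283*I*√19/76 (O = 283/(√(-102 - 202)) - 17/(-7)/(-609) = 283/(√(-304)) - 17*(-⅐)*(-1/609) = 283/((4*I*√19)) + (17/7)*(-1/609) = 283*(-I*√19/76) - 17/4263 = -283*I*√19/76 - 17/4263 = -17/4263 - 283*I*√19/76 ≈ -0.0039878 - 16.231*I)
(2021 + K(7, -7))*O = (2021 + (-7)²)*(-17/4263 - 283*I*√19/76) = (2021 + 49)*(-17/4263 - 283*I*√19/76) = 2070*(-17/4263 - 283*I*√19/76) = -11730/1421 - 292905*I*√19/38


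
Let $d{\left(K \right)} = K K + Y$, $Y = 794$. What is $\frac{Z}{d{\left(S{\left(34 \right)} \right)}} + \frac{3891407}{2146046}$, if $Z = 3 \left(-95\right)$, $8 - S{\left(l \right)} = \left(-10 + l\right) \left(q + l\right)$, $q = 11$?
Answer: $\frac{2935971664}{1619360687} \approx 1.813$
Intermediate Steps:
$S{\left(l \right)} = 8 - \left(-10 + l\right) \left(11 + l\right)$
$d{\left(K \right)} = 794 + K^{2}$ ($d{\left(K \right)} = K K + 794 = K^{2} + 794 = 794 + K^{2}$)
$Z = -285$
$\frac{Z}{d{\left(S{\left(34 \right)} \right)}} + \frac{3891407}{2146046} = - \frac{285}{794 + \left(118 - 34 - 34^{2}\right)^{2}} + \frac{3891407}{2146046} = - \frac{285}{794 + \left(118 - 34 - 1156\right)^{2}} + 3891407 \cdot \frac{1}{2146046} = - \frac{285}{794 + \left(118 - 34 - 1156\right)^{2}} + \frac{30641}{16898} = - \frac{285}{794 + \left(-1072\right)^{2}} + \frac{30641}{16898} = - \frac{285}{794 + 1149184} + \frac{30641}{16898} = - \frac{285}{1149978} + \frac{30641}{16898} = \left(-285\right) \frac{1}{1149978} + \frac{30641}{16898} = - \frac{95}{383326} + \frac{30641}{16898} = \frac{2935971664}{1619360687}$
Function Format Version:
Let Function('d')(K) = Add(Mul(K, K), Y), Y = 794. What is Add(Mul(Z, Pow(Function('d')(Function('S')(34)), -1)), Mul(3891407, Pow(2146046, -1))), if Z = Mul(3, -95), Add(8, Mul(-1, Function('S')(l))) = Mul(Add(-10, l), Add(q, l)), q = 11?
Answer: Rational(2935971664, 1619360687) ≈ 1.8130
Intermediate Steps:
Function('S')(l) = Add(8, Mul(-1, Add(-10, l), Add(11, l))) (Function('S')(l) = Add(8, Mul(-1, Mul(Add(-10, l), Add(11, l)))) = Add(8, Mul(-1, Add(-10, l), Add(11, l))))
Function('d')(K) = Add(794, Pow(K, 2)) (Function('d')(K) = Add(Mul(K, K), 794) = Add(Pow(K, 2), 794) = Add(794, Pow(K, 2)))
Z = -285
Add(Mul(Z, Pow(Function('d')(Function('S')(34)), -1)), Mul(3891407, Pow(2146046, -1))) = Add(Mul(-285, Pow(Add(794, Pow(Add(118, Mul(-1, 34), Mul(-1, Pow(34, 2))), 2)), -1)), Mul(3891407, Pow(2146046, -1))) = Add(Mul(-285, Pow(Add(794, Pow(Add(118, -34, Mul(-1, 1156)), 2)), -1)), Mul(3891407, Rational(1, 2146046))) = Add(Mul(-285, Pow(Add(794, Pow(Add(118, -34, -1156), 2)), -1)), Rational(30641, 16898)) = Add(Mul(-285, Pow(Add(794, Pow(-1072, 2)), -1)), Rational(30641, 16898)) = Add(Mul(-285, Pow(Add(794, 1149184), -1)), Rational(30641, 16898)) = Add(Mul(-285, Pow(1149978, -1)), Rational(30641, 16898)) = Add(Mul(-285, Rational(1, 1149978)), Rational(30641, 16898)) = Add(Rational(-95, 383326), Rational(30641, 16898)) = Rational(2935971664, 1619360687)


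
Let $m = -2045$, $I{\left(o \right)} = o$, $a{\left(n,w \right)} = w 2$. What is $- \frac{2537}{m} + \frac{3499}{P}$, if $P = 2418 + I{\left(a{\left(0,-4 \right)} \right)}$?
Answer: $\frac{530785}{197138} \approx 2.6925$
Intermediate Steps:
$a{\left(n,w \right)} = 2 w$
$P = 2410$ ($P = 2418 + 2 \left(-4\right) = 2418 - 8 = 2410$)
$- \frac{2537}{m} + \frac{3499}{P} = - \frac{2537}{-2045} + \frac{3499}{2410} = \left(-2537\right) \left(- \frac{1}{2045}\right) + 3499 \cdot \frac{1}{2410} = \frac{2537}{2045} + \frac{3499}{2410} = \frac{530785}{197138}$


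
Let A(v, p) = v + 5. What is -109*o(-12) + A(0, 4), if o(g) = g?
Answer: 1313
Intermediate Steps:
A(v, p) = 5 + v
-109*o(-12) + A(0, 4) = -109*(-12) + (5 + 0) = 1308 + 5 = 1313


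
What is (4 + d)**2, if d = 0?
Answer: 16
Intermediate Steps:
(4 + d)**2 = (4 + 0)**2 = 4**2 = 16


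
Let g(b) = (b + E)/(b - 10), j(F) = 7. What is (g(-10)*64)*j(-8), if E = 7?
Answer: 336/5 ≈ 67.200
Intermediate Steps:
g(b) = (7 + b)/(-10 + b) (g(b) = (b + 7)/(b - 10) = (7 + b)/(-10 + b))
(g(-10)*64)*j(-8) = (((7 - 10)/(-10 - 10))*64)*7 = ((-3/(-20))*64)*7 = (-1/20*(-3)*64)*7 = ((3/20)*64)*7 = (48/5)*7 = 336/5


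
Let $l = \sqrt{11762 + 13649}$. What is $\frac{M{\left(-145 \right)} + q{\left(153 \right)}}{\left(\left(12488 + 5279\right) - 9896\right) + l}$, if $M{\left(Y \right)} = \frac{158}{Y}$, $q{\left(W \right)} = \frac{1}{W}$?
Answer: $- \frac{11125427}{80815035150} + \frac{24029 \sqrt{25411}}{1373855597550} \approx -0.00013488$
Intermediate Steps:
$l = \sqrt{25411} \approx 159.41$
$\frac{M{\left(-145 \right)} + q{\left(153 \right)}}{\left(\left(12488 + 5279\right) - 9896\right) + l} = \frac{\frac{158}{-145} + \frac{1}{153}}{\left(\left(12488 + 5279\right) - 9896\right) + \sqrt{25411}} = \frac{158 \left(- \frac{1}{145}\right) + \frac{1}{153}}{\left(17767 - 9896\right) + \sqrt{25411}} = \frac{- \frac{158}{145} + \frac{1}{153}}{7871 + \sqrt{25411}} = - \frac{24029}{22185 \left(7871 + \sqrt{25411}\right)}$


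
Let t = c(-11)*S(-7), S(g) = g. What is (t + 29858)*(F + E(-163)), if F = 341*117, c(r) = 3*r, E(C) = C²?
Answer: 1999895474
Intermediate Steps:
F = 39897
t = 231 (t = (3*(-11))*(-7) = -33*(-7) = 231)
(t + 29858)*(F + E(-163)) = (231 + 29858)*(39897 + (-163)²) = 30089*(39897 + 26569) = 30089*66466 = 1999895474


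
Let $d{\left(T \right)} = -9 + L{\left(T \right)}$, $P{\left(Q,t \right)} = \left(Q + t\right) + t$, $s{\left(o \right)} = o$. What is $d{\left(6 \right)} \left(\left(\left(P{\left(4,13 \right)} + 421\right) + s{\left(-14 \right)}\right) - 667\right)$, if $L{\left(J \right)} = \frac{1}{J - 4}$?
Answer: $1955$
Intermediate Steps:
$P{\left(Q,t \right)} = Q + 2 t$
$L{\left(J \right)} = \frac{1}{-4 + J}$
$d{\left(T \right)} = -9 + \frac{1}{-4 + T}$
$d{\left(6 \right)} \left(\left(\left(P{\left(4,13 \right)} + 421\right) + s{\left(-14 \right)}\right) - 667\right) = \frac{37 - 54}{-4 + 6} \left(\left(\left(\left(4 + 2 \cdot 13\right) + 421\right) - 14\right) - 667\right) = \frac{37 - 54}{2} \left(\left(\left(\left(4 + 26\right) + 421\right) - 14\right) - 667\right) = \frac{1}{2} \left(-17\right) \left(\left(\left(30 + 421\right) - 14\right) - 667\right) = - \frac{17 \left(\left(451 - 14\right) - 667\right)}{2} = - \frac{17 \left(437 - 667\right)}{2} = \left(- \frac{17}{2}\right) \left(-230\right) = 1955$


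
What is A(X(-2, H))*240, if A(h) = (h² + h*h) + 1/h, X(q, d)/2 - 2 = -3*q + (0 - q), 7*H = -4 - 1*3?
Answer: 192012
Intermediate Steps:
H = -1 (H = (-4 - 1*3)/7 = (-4 - 3)/7 = (⅐)*(-7) = -1)
X(q, d) = 4 - 8*q (X(q, d) = 4 + 2*(-3*q + (0 - q)) = 4 + 2*(-3*q - q) = 4 + 2*(-4*q) = 4 - 8*q)
A(h) = 1/h + 2*h² (A(h) = (h² + h²) + 1/h = 2*h² + 1/h = 1/h + 2*h²)
A(X(-2, H))*240 = ((1 + 2*(4 - 8*(-2))³)/(4 - 8*(-2)))*240 = ((1 + 2*(4 + 16)³)/(4 + 16))*240 = ((1 + 2*20³)/20)*240 = ((1 + 2*8000)/20)*240 = ((1 + 16000)/20)*240 = ((1/20)*16001)*240 = (16001/20)*240 = 192012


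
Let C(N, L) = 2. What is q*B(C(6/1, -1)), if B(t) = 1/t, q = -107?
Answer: -107/2 ≈ -53.500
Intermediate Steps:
q*B(C(6/1, -1)) = -107/2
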